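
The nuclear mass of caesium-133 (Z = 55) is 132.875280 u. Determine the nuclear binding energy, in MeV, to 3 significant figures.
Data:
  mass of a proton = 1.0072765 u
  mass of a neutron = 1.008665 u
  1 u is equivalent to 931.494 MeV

Total constituent mass: 55 × 1.0072765 + 78 × 1.008665 = 134.0760775 u
Δm = 134.0760775 − 132.875280 = 1.2007975 u
Binding energy = Δm·c² = 1.2007975 × 931.494 MeV/u = 1118.54 MeV

1120 MeV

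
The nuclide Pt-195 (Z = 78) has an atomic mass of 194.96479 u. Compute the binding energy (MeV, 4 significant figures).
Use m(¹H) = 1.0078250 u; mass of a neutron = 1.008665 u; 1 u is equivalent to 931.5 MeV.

1546 MeV

The nucleus contains 78 protons and 195 − 78 = 117 neutrons.
Mass of separated nucleons = 78(1.0078250) + 117(1.008665) = 78.6103500 + 118.013805 = 196.6241550 u
Δm = 196.6241550 − 194.96479 = 1.6593650 u
E_B = 1.6593650 × 931.5 = 1545.70 MeV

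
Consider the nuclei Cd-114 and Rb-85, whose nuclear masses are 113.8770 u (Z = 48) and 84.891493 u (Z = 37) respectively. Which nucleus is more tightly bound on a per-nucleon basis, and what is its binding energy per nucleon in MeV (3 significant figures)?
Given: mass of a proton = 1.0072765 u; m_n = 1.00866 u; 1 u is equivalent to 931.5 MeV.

Rb-85; 8.69 MeV/nucleon

Cd-114: Σm = 48(1.0072765) + 66(1.00866) = 114.9208320 u; Δm = 1.0438320 u; E_B = 972.33 MeV; E_B/A = 8.529 MeV
Rb-85: Σm = 37(1.0072765) + 48(1.00866) = 85.6849105 u; Δm = 0.7934175 u; E_B = 739.07 MeV; E_B/A = 8.6949 MeV
Rb-85 has the higher binding energy per nucleon, so it is the more tightly bound nucleus.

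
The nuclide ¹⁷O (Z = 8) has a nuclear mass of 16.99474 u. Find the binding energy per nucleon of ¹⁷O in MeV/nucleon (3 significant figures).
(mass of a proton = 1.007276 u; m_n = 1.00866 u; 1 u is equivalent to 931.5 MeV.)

7.75 MeV/nucleon

The nucleus contains 8 protons and 17 − 8 = 9 neutrons.
Σm = 8·m_p + 9·m_n = 8.058208 + 9.07794 = 17.136148 u
The mass defect is 17.136148 − 16.99474 = 0.141408 u.
E_B = 0.141408 × 931.5 = 131.722 MeV
BE/A = 131.722 MeV / 17 = 7.748 MeV/nucleon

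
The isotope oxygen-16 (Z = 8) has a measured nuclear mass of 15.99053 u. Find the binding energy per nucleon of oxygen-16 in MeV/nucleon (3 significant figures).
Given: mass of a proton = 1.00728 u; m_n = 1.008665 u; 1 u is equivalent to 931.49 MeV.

7.98 MeV/nucleon

Total constituent mass: 8 × 1.00728 + 8 × 1.008665 = 16.127560 u
The mass defect is 16.127560 − 15.99053 = 0.137030 u.
E_B = 0.137030 × 931.49 = 127.642 MeV
BE/A = 127.642 MeV / 16 = 7.978 MeV/nucleon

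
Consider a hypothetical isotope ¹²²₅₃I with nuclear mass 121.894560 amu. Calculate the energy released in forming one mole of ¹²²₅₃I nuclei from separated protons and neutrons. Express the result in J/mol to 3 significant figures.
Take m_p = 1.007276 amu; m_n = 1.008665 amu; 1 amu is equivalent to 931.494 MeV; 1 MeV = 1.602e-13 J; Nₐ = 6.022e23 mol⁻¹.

Z = 53, so N = A − Z = 122 − 53 = 69.
Total constituent mass: 53 × 1.007276 + 69 × 1.008665 = 122.983513 amu
The mass defect is 122.983513 − 121.894560 = 1.088953 amu.
Converting to energy: 1.088953 amu × 931.494 MeV/amu = 1014.35 MeV
Per nucleus in joules: 1014.35 MeV × 1.602e-13 J/MeV = 1.6250e-10 J
Per mole: 1.6250e-10 J × 6.022e23 mol⁻¹ = 9.7858e+13 J/mol

9.79e+13 J/mol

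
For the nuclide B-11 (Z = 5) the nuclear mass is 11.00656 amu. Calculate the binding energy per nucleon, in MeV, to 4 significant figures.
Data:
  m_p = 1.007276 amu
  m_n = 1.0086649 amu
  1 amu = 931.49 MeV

6.928 MeV/nucleon

The nucleus contains 5 protons and 11 − 5 = 6 neutrons.
Total constituent mass: 5 × 1.007276 + 6 × 1.0086649 = 11.0883694 amu
The mass defect is 11.0883694 − 11.00656 = 0.0818094 amu.
E_B = 0.0818094 × 931.49 = 76.2046 MeV
BE/A = 76.2046 MeV / 11 = 6.928 MeV/nucleon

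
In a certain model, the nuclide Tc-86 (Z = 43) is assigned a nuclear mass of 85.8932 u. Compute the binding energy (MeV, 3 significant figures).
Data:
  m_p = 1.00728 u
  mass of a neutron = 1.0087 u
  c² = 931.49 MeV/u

With 43 protons and 43 neutrons (A = 86):
Mass of separated nucleons = 43(1.00728) + 43(1.0087) = 43.31304 + 43.3741 = 86.68714 u
Mass defect Δm = 86.68714 − 85.8932 = 0.79394 u
E_B = 0.79394 × 931.49 = 739.547 MeV

740 MeV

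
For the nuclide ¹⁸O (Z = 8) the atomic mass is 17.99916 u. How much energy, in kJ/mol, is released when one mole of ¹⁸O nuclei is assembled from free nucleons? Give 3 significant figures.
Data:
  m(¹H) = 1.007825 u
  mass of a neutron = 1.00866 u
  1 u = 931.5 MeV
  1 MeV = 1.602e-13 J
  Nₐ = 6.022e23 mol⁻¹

With 8 protons and 10 neutrons (A = 18):
Total constituent mass: 8 × 1.007825 + 10 × 1.00866 = 18.149200 u
Δm = 18.149200 − 17.99916 = 0.150040 u
Binding energy = Δm·c² = 0.150040 × 931.5 MeV/u = 139.762 MeV
Per nucleus in joules: 139.762 MeV × 1.602e-13 J/MeV = 2.2390e-11 J
Per mole: 2.2390e-11 J × 6.022e23 mol⁻¹ = 1.3483e+13 J/mol

1.35e+10 kJ/mol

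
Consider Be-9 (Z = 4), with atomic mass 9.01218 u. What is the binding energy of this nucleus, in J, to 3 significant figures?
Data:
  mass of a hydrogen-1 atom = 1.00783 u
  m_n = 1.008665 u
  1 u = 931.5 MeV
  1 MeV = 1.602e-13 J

Z = 4, so N = A − Z = 9 − 4 = 5.
Mass of separated nucleons = 4(1.00783) + 5(1.008665) = 4.03132 + 5.043325 = 9.074645 u
Δm = 9.074645 − 9.01218 = 0.062465 u
Binding energy = Δm·c² = 0.062465 × 931.5 MeV/u = 58.1861 MeV
In joules: 58.1861 MeV × 1.602e-13 J/MeV = 9.3214e-12 J

9.32e-12 J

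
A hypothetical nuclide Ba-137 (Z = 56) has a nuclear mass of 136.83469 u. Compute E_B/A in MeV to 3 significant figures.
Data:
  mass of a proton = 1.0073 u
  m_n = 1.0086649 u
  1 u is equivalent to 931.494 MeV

8.68 MeV/nucleon

With 56 protons and 81 neutrons (A = 137):
Σm = 56·m_p + 81·m_n = 56.4088 + 81.7018569 = 138.1106569 u
Mass defect Δm = 138.1106569 − 136.83469 = 1.2759669 u
Binding energy = Δm·c² = 1.2759669 × 931.494 MeV/u = 1188.56 MeV
Per nucleon: 1188.56 / 137 = 8.676 MeV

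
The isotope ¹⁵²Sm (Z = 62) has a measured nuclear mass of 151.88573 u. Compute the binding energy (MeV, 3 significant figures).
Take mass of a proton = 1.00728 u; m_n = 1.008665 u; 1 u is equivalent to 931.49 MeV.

The nucleus contains 62 protons and 152 − 62 = 90 neutrons.
Mass of separated nucleons = 62(1.00728) + 90(1.008665) = 62.45136 + 90.779850 = 153.231210 u
Mass defect Δm = 153.231210 − 151.88573 = 1.345480 u
Binding energy = Δm·c² = 1.345480 × 931.49 MeV/u = 1253.30 MeV

1250 MeV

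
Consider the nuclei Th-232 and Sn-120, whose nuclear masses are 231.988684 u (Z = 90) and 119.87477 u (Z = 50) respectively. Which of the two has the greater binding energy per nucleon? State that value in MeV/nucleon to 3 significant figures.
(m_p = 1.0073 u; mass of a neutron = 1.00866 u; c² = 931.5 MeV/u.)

Th-232: Σm = 90(1.0073) + 142(1.00866) = 233.88672 u; Δm = 1.898036 u; E_B = 1768.0 MeV; E_B/A = 7.621 MeV
Sn-120: Σm = 50(1.0073) + 70(1.00866) = 120.97120 u; Δm = 1.09643 u; E_B = 1021.3 MeV; E_B/A = 8.511 MeV
Sn-120 has the higher binding energy per nucleon, so it is the more tightly bound nucleus.

Sn-120; 8.51 MeV/nucleon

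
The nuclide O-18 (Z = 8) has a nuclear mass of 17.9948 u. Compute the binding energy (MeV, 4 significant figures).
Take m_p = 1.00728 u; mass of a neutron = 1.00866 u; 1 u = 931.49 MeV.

139.8 MeV

With 8 protons and 10 neutrons (A = 18):
Σm = 8·m_p + 10·m_n = 8.05824 + 10.08660 = 18.14484 u
The mass defect is 18.14484 − 17.9948 = 0.15004 u.
E_B = 0.15004 × 931.49 = 139.761 MeV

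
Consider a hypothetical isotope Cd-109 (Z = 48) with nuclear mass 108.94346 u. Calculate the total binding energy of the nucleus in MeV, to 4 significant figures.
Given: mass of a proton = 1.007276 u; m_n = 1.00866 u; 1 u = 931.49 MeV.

870.1 MeV

Mass of separated nucleons = 48(1.007276) + 61(1.00866) = 48.349248 + 61.52826 = 109.877508 u
Mass defect Δm = 109.877508 − 108.94346 = 0.934048 u
Binding energy = Δm·c² = 0.934048 × 931.49 MeV/u = 870.056 MeV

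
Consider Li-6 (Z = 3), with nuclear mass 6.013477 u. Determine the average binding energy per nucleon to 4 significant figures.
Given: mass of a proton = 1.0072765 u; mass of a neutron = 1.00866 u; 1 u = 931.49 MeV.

With 3 protons and 3 neutrons (A = 6):
Mass of separated nucleons = 3(1.0072765) + 3(1.00866) = 3.0218295 + 3.02598 = 6.0478095 u
Mass defect Δm = 6.0478095 − 6.013477 = 0.0343325 u
Converting to energy: 0.0343325 u × 931.49 MeV/u = 31.9804 MeV
Dividing by A = 6 gives 5.330 MeV per nucleon.

5.330 MeV/nucleon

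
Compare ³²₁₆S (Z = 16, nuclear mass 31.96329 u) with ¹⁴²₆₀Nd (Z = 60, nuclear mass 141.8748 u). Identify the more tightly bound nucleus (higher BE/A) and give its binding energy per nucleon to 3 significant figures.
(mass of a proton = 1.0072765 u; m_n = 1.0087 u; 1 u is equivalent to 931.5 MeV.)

³²₁₆S; 8.51 MeV/nucleon

³²₁₆S: Σm = 16(1.0072765) + 16(1.0087) = 32.2556240 u; Δm = 0.2923340 u; E_B = 272.31 MeV; E_B/A = 8.510 MeV
¹⁴²₆₀Nd: Σm = 60(1.0072765) + 82(1.0087) = 143.1499900 u; Δm = 1.2751900 u; E_B = 1187.8 MeV; E_B/A = 8.365 MeV
³²₁₆S has the higher binding energy per nucleon, so it is the more tightly bound nucleus.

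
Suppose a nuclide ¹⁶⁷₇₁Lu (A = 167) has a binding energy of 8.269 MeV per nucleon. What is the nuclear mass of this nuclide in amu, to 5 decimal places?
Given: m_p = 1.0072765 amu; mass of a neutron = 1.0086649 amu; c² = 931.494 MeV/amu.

Total binding energy = 167 × 8.269 = 1380.923 MeV
Mass defect = 1380.923 MeV / (931.494 MeV/amu) = 1.4824819 amu
Constituent mass = 71(1.0072765) + 96(1.0086649) = 168.3484619 amu
Nuclear mass = 168.3484619 − 1.4824819 = 166.8659800 amu ≈ 166.86598 amu (to 5 decimal places)

166.86598 amu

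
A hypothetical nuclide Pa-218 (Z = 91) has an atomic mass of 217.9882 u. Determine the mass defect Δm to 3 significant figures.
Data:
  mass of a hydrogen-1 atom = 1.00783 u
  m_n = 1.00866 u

1.82 u

With 91 protons and 127 neutrons (A = 218):
Mass of separated nucleons = 91(1.00783) + 127(1.00866) = 91.71253 + 128.09982 = 219.81235 u
Δm = 219.81235 − 217.9882 = 1.82415 u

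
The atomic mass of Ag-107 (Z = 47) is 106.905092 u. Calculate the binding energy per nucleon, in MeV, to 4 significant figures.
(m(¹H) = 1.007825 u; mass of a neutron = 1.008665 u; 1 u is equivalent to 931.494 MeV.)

Z = 47, so N = A − Z = 107 − 47 = 60.
Total constituent mass: 47 × 1.007825 + 60 × 1.008665 = 107.887675 u
The mass defect is 107.887675 − 106.905092 = 0.982583 u.
Binding energy = Δm·c² = 0.982583 × 931.494 MeV/u = 915.270 MeV
BE/A = 915.270 MeV / 107 = 8.554 MeV/nucleon

8.554 MeV/nucleon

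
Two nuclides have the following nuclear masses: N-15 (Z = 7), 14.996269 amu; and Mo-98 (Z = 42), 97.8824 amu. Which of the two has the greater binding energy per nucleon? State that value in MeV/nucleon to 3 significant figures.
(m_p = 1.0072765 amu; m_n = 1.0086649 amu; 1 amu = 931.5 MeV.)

N-15: Σm = 7(1.0072765) + 8(1.0086649) = 15.1202547 amu; Δm = 0.1239857 amu; E_B = 115.493 MeV; E_B/A = 7.700 MeV
Mo-98: Σm = 42(1.0072765) + 56(1.0086649) = 98.7908474 amu; Δm = 0.9084474 amu; E_B = 846.22 MeV; E_B/A = 8.6349 MeV
Mo-98 has the higher binding energy per nucleon, so it is the more tightly bound nucleus.

Mo-98; 8.63 MeV/nucleon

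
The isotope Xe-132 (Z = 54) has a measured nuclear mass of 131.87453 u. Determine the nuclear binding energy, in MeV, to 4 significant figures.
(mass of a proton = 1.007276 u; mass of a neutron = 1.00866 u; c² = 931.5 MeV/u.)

1112 MeV

Z = 54, so N = A − Z = 132 − 54 = 78.
Mass of separated nucleons = 54(1.007276) + 78(1.00866) = 54.392904 + 78.67548 = 133.068384 u
The mass defect is 133.068384 − 131.87453 = 1.193854 u.
Binding energy = Δm·c² = 1.193854 × 931.5 MeV/u = 1112.08 MeV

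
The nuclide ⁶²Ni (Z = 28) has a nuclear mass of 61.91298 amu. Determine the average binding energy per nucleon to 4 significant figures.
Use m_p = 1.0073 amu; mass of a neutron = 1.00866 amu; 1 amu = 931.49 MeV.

8.802 MeV/nucleon

Total constituent mass: 28 × 1.0073 + 34 × 1.00866 = 62.49884 amu
Δm = 62.49884 − 61.91298 = 0.58586 amu
E_B = 0.58586 × 931.49 = 545.723 MeV
Per nucleon: 545.723 / 62 = 8.802 MeV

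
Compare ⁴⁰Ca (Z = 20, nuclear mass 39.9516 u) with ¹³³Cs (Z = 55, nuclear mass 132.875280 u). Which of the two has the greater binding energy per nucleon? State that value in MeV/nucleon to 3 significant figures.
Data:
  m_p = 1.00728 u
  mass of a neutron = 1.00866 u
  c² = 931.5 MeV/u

⁴⁰Ca; 8.55 MeV/nucleon

⁴⁰Ca: Σm = 20(1.00728) + 20(1.00866) = 40.31880 u; Δm = 0.36720 u; E_B = 342.05 MeV; E_B/A = 8.551 MeV
¹³³Cs: Σm = 55(1.00728) + 78(1.00866) = 134.07588 u; Δm = 1.200600 u; E_B = 1118.4 MeV; E_B/A = 8.409 MeV
⁴⁰Ca has the higher binding energy per nucleon, so it is the more tightly bound nucleus.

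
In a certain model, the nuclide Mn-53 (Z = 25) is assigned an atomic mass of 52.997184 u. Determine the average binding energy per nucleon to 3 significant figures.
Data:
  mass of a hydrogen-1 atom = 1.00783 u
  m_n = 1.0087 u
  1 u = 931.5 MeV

Z = 25, so N = A − Z = 53 − 25 = 28.
Σm = 25·m(¹H) + 28·m_n = 25.19575 + 28.2436 = 53.43935 u
The mass defect is 53.43935 − 52.997184 = 0.442166 u.
Converting to energy: 0.442166 u × 931.5 MeV/u = 411.878 MeV
Per nucleon: 411.878 / 53 = 7.771 MeV

7.77 MeV/nucleon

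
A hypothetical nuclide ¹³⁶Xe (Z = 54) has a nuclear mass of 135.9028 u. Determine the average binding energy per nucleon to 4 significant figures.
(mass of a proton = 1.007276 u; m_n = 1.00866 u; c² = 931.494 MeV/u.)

8.221 MeV/nucleon

Σm = 54·m_p + 82·m_n = 54.392904 + 82.71012 = 137.103024 u
The mass defect is 137.103024 − 135.9028 = 1.200224 u.
E_B = 1.200224 × 931.494 = 1118.00 MeV
Dividing by A = 136 gives 8.221 MeV per nucleon.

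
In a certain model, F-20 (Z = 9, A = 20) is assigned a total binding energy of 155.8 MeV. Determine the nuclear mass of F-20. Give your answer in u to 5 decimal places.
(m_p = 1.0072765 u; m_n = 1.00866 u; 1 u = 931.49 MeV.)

Mass defect = 155.8 MeV / (931.49 MeV/u) = 0.1672589 u
Constituent mass = 9(1.0072765) + 11(1.00866) = 20.1607485 u
Nuclear mass = 20.1607485 − 0.1672589 = 19.9934896 u ≈ 19.99349 u (to 5 decimal places)

19.99349 u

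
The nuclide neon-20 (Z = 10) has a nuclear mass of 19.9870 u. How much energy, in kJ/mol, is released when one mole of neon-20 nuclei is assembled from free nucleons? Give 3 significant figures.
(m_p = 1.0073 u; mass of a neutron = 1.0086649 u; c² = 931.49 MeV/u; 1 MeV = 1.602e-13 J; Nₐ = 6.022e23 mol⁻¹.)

1.55e+10 kJ/mol

Z = 10, so N = A − Z = 20 − 10 = 10.
Mass of separated nucleons = 10(1.0073) + 10(1.0086649) = 10.0730 + 10.0866490 = 20.1596490 u
The mass defect is 20.1596490 − 19.9870 = 0.1726490 u.
E_B = 0.1726490 × 931.49 = 160.821 MeV
Per nucleus in joules: 160.821 MeV × 1.602e-13 J/MeV = 2.5764e-11 J
Per mole: 2.5764e-11 J × 6.022e23 mol⁻¹ = 1.5515e+13 J/mol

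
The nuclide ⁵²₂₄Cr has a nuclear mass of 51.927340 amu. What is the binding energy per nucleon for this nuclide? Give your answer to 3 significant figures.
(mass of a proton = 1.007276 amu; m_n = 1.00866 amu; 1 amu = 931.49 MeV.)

8.77 MeV/nucleon

The nucleus contains 24 protons and 52 − 24 = 28 neutrons.
Total constituent mass: 24 × 1.007276 + 28 × 1.00866 = 52.417104 amu
Δm = 52.417104 − 51.927340 = 0.489764 amu
Binding energy = Δm·c² = 0.489764 × 931.49 MeV/amu = 456.210 MeV
Dividing by A = 52 gives 8.773 MeV per nucleon.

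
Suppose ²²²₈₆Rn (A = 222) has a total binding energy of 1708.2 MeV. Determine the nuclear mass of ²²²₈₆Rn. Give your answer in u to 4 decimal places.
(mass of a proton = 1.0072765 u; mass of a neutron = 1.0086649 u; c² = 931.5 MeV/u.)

Mass defect = 1708.2 MeV / (931.5 MeV/u) = 1.833816 u
Constituent mass = 86(1.0072765) + 136(1.0086649) = 223.8042054 u
Nuclear mass = 223.8042054 − 1.833816 = 221.9703894 u ≈ 221.9704 u (to 4 decimal places)

221.9704 u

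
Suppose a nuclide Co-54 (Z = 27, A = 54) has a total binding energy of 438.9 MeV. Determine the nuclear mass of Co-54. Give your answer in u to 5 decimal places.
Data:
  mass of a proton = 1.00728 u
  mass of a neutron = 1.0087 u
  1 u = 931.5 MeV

53.96028 u

Mass defect = 438.9 MeV / (931.5 MeV/u) = 0.4711755 u
Constituent mass = 27(1.00728) + 27(1.0087) = 54.43146 u
Nuclear mass = 54.43146 − 0.4711755 = 53.9602845 u ≈ 53.96028 u (to 5 decimal places)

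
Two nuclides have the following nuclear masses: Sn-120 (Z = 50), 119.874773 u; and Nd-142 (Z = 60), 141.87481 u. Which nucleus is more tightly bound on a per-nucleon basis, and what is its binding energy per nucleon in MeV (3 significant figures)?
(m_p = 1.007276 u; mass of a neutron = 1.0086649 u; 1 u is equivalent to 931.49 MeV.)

Sn-120: Σm = 50(1.007276) + 70(1.0086649) = 120.9703430 u; Δm = 1.0955700 u; E_B = 1020.5 MeV; E_B/A = 8.504 MeV
Nd-142: Σm = 60(1.007276) + 82(1.0086649) = 143.1470818 u; Δm = 1.2722718 u; E_B = 1185.1 MeV; E_B/A = 8.346 MeV
Sn-120 has the higher binding energy per nucleon, so it is the more tightly bound nucleus.

Sn-120; 8.50 MeV/nucleon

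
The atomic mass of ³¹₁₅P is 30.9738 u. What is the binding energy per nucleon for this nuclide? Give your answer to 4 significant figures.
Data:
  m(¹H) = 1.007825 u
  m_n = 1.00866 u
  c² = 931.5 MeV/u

Z = 15, so N = A − Z = 31 − 15 = 16.
Σm = 15·m(¹H) + 16·m_n = 15.117375 + 16.13856 = 31.255935 u
Mass defect Δm = 31.255935 − 30.9738 = 0.282135 u
Binding energy = Δm·c² = 0.282135 × 931.5 MeV/u = 262.809 MeV
Dividing by A = 31 gives 8.478 MeV per nucleon.

8.478 MeV/nucleon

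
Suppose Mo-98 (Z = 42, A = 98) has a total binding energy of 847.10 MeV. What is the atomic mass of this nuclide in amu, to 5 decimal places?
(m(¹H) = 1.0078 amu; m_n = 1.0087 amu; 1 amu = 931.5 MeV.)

Mass defect = 847.10 MeV / (931.5 MeV/amu) = 0.9093935 amu
Constituent mass = 42(1.0078) + 56(1.0087) = 98.8148 amu
Atomic mass = 98.8148 − 0.9093935 = 97.9054065 amu ≈ 97.90541 amu (to 5 decimal places)

97.90541 amu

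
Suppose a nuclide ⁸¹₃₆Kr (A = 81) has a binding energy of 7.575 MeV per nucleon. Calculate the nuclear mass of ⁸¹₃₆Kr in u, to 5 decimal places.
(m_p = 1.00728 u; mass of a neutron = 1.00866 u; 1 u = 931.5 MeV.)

80.99308 u

Total binding energy = 81 × 7.575 = 613.575 MeV
Mass defect = 613.575 MeV / (931.5 MeV/u) = 0.6586957 u
Constituent mass = 36(1.00728) + 45(1.00866) = 81.65178 u
Nuclear mass = 81.65178 − 0.6586957 = 80.9930843 u ≈ 80.99308 u (to 5 decimal places)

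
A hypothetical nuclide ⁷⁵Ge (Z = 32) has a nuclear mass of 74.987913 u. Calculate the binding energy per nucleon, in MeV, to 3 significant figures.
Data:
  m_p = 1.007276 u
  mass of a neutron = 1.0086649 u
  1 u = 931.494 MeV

7.67 MeV/nucleon

Mass of separated nucleons = 32(1.007276) + 43(1.0086649) = 32.232832 + 43.3725907 = 75.6054227 u
Δm = 75.6054227 − 74.987913 = 0.6175097 u
Binding energy = Δm·c² = 0.6175097 × 931.494 MeV/u = 575.207 MeV
Dividing by A = 75 gives 7.669 MeV per nucleon.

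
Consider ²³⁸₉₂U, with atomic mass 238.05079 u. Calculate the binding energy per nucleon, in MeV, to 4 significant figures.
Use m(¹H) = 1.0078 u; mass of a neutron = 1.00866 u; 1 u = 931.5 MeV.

7.558 MeV/nucleon

The nucleus contains 92 protons and 238 − 92 = 146 neutrons.
Σm = 92·m(¹H) + 146·m_n = 92.7176 + 147.26436 = 239.98196 u
Δm = 239.98196 − 238.05079 = 1.93117 u
Converting to energy: 1.93117 u × 931.5 MeV/u = 1798.88 MeV
Per nucleon: 1798.88 / 238 = 7.558 MeV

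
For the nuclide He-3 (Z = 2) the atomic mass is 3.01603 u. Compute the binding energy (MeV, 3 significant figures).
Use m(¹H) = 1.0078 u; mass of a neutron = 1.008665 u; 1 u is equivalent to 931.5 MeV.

7.67 MeV

Z = 2, so N = A − Z = 3 − 2 = 1.
Σm = 2·m(¹H) + 1·m_n = 2.0156 + 1.008665 = 3.024265 u
Δm = 3.024265 − 3.01603 = 0.008235 u
E_B = 0.008235 × 931.5 = 7.67090 MeV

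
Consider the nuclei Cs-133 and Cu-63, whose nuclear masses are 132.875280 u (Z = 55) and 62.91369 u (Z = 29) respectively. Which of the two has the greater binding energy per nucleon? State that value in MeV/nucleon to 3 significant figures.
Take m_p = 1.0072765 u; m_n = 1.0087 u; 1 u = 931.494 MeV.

Cs-133: Σm = 55(1.0072765) + 78(1.0087) = 134.0788075 u; Δm = 1.2035275 u; E_B = 1121.1 MeV; E_B/A = 8.429 MeV
Cu-63: Σm = 29(1.0072765) + 34(1.0087) = 63.5068185 u; Δm = 0.5931285 u; E_B = 552.50 MeV; E_B/A = 8.770 MeV
Cu-63 has the higher binding energy per nucleon, so it is the more tightly bound nucleus.

Cu-63; 8.77 MeV/nucleon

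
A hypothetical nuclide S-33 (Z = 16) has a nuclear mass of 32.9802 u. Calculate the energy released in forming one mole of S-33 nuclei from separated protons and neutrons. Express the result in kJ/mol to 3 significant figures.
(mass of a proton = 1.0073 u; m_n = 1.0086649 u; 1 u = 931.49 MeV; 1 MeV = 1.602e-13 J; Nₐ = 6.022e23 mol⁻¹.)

2.55e+10 kJ/mol

Z = 16, so N = A − Z = 33 − 16 = 17.
Mass of separated nucleons = 16(1.0073) + 17(1.0086649) = 16.1168 + 17.1473033 = 33.2641033 u
Mass defect Δm = 33.2641033 − 32.9802 = 0.2839033 u
E_B = 0.2839033 × 931.49 = 264.453 MeV
Per nucleus in joules: 264.453 MeV × 1.602e-13 J/MeV = 4.2365e-11 J
Per mole: 4.2365e-11 J × 6.022e23 mol⁻¹ = 2.5512e+13 J/mol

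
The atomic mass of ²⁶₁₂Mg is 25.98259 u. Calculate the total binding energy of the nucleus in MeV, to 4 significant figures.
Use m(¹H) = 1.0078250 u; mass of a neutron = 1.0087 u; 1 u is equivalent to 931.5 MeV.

With 12 protons and 14 neutrons (A = 26):
Mass of separated nucleons = 12(1.0078250) + 14(1.0087) = 12.0939000 + 14.1218 = 26.2157000 u
Δm = 26.2157000 − 25.98259 = 0.2331100 u
Binding energy = Δm·c² = 0.2331100 × 931.5 MeV/u = 217.142 MeV

217.1 MeV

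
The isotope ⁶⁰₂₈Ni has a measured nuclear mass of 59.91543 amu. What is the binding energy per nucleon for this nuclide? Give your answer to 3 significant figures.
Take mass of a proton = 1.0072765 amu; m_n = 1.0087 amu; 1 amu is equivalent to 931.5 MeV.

8.80 MeV/nucleon

Z = 28, so N = A − Z = 60 − 28 = 32.
Σm = 28·m_p + 32·m_n = 28.2037420 + 32.2784 = 60.4821420 amu
Mass defect Δm = 60.4821420 − 59.91543 = 0.5667120 amu
Binding energy = Δm·c² = 0.5667120 × 931.5 MeV/amu = 527.892 MeV
Dividing by A = 60 gives 8.798 MeV per nucleon.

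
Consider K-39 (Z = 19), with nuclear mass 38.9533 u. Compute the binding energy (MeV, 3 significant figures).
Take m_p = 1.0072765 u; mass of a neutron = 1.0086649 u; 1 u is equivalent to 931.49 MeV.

334 MeV

With 19 protons and 20 neutrons (A = 39):
Total constituent mass: 19 × 1.0072765 + 20 × 1.0086649 = 39.3115515 u
Δm = 39.3115515 − 38.9533 = 0.3582515 u
E_B = 0.3582515 × 931.49 = 333.708 MeV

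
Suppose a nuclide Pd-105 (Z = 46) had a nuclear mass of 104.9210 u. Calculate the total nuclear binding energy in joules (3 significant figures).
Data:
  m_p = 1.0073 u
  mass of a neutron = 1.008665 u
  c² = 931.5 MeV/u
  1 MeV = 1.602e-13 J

1.38e-10 J

With 46 protons and 59 neutrons (A = 105):
Total constituent mass: 46 × 1.0073 + 59 × 1.008665 = 105.847035 u
Δm = 105.847035 − 104.9210 = 0.926035 u
E_B = 0.926035 × 931.5 = 862.602 MeV
In joules: 862.602 MeV × 1.602e-13 J/MeV = 1.3819e-10 J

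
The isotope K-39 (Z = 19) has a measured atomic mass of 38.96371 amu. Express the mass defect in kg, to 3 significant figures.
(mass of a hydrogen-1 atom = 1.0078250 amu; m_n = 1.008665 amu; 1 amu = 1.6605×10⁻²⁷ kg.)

With 19 protons and 20 neutrons (A = 39):
Total constituent mass: 19 × 1.0078250 + 20 × 1.008665 = 39.3219750 amu
Mass defect Δm = 39.3219750 − 38.96371 = 0.3582650 amu
In SI units: 0.3582650 amu × 1.6605×10⁻²⁷ kg/amu = 5.9490e-28 kg

5.95e-28 kg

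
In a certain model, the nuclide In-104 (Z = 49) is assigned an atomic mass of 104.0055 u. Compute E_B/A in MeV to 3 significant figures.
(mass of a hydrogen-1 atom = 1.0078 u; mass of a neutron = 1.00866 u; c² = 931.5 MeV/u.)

Z = 49, so N = A − Z = 104 − 49 = 55.
Mass of separated nucleons = 49(1.0078) + 55(1.00866) = 49.3822 + 55.47630 = 104.85850 u
The mass defect is 104.85850 − 104.0055 = 0.85300 u.
Converting to energy: 0.85300 u × 931.5 MeV/u = 794.570 MeV
BE/A = 794.570 MeV / 104 = 7.640 MeV/nucleon

7.64 MeV/nucleon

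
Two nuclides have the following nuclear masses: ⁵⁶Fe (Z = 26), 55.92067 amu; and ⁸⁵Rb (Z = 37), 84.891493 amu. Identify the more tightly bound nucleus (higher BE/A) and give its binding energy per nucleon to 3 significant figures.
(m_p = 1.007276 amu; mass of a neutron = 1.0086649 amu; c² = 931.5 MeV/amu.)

⁵⁶Fe; 8.79 MeV/nucleon

⁵⁶Fe: Σm = 26(1.007276) + 30(1.0086649) = 56.4491230 amu; Δm = 0.5284530 amu; E_B = 492.25 MeV; E_B/A = 8.790 MeV
⁸⁵Rb: Σm = 37(1.007276) + 48(1.0086649) = 85.6851272 amu; Δm = 0.7936342 amu; E_B = 739.27 MeV; E_B/A = 8.697 MeV
⁵⁶Fe has the higher binding energy per nucleon, so it is the more tightly bound nucleus.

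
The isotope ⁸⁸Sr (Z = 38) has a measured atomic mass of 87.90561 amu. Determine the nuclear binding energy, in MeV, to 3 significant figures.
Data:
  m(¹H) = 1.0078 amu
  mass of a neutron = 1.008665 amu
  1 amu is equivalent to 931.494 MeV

768 MeV

With 38 protons and 50 neutrons (A = 88):
Mass of separated nucleons = 38(1.0078) + 50(1.008665) = 38.2964 + 50.433250 = 88.729650 amu
Mass defect Δm = 88.729650 − 87.90561 = 0.824040 amu
E_B = 0.824040 × 931.494 = 767.588 MeV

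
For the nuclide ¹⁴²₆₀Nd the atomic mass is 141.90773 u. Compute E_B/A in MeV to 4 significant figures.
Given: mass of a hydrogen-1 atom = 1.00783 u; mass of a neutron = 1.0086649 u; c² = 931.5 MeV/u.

Total constituent mass: 60 × 1.00783 + 82 × 1.0086649 = 143.1803218 u
Δm = 143.1803218 − 141.90773 = 1.2725918 u
E_B = 1.2725918 × 931.5 = 1185.42 MeV
BE/A = 1185.42 MeV / 142 = 8.348 MeV/nucleon

8.348 MeV/nucleon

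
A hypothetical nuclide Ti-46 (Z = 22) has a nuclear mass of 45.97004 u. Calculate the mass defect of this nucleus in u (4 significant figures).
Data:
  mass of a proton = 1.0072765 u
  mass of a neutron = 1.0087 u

The nucleus contains 22 protons and 46 − 22 = 24 neutrons.
Mass of separated nucleons = 22(1.0072765) + 24(1.0087) = 22.1600830 + 24.2088 = 46.3688830 u
The mass defect is 46.3688830 − 45.97004 = 0.3988430 u.

0.3988 u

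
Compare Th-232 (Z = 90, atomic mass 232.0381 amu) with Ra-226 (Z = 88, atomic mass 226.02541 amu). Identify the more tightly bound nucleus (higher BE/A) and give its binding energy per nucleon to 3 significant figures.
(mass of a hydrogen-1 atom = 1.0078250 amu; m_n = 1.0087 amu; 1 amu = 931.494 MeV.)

Th-232: Σm = 90(1.0078250) + 142(1.0087) = 233.9396500 amu; Δm = 1.9015500 amu; E_B = 1771.28 MeV; E_B/A = 7.6348 MeV
Ra-226: Σm = 88(1.0078250) + 138(1.0087) = 227.8892000 amu; Δm = 1.8637900 amu; E_B = 1736.1 MeV; E_B/A = 7.682 MeV
Ra-226 has the higher binding energy per nucleon, so it is the more tightly bound nucleus.

Ra-226; 7.68 MeV/nucleon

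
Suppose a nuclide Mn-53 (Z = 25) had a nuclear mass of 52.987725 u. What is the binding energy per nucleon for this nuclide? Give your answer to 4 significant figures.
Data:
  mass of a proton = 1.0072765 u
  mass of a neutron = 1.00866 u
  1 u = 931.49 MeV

7.675 MeV/nucleon

Z = 25, so N = A − Z = 53 − 25 = 28.
Σm = 25·m_p + 28·m_n = 25.1819125 + 28.24248 = 53.4243925 u
Mass defect Δm = 53.4243925 − 52.987725 = 0.4366675 u
Binding energy = Δm·c² = 0.4366675 × 931.49 MeV/u = 406.751 MeV
BE/A = 406.751 MeV / 53 = 7.675 MeV/nucleon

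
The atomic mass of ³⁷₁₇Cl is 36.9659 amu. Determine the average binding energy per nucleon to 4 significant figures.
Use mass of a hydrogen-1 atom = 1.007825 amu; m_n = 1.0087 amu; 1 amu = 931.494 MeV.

The nucleus contains 17 protons and 37 − 17 = 20 neutrons.
Σm = 17·m(¹H) + 20·m_n = 17.133025 + 20.1740 = 37.307025 amu
Δm = 37.307025 − 36.9659 = 0.341125 amu
E_B = 0.341125 × 931.494 = 317.756 MeV
Per nucleon: 317.756 / 37 = 8.588 MeV

8.588 MeV/nucleon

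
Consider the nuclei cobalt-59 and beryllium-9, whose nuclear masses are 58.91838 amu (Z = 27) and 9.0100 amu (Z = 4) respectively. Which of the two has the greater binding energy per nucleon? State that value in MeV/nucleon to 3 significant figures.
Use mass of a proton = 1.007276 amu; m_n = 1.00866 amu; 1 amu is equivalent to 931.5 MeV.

cobalt-59; 8.77 MeV/nucleon

cobalt-59: Σm = 27(1.007276) + 32(1.00866) = 59.473572 amu; Δm = 0.555192 amu; E_B = 517.16 MeV; E_B/A = 8.765 MeV
beryllium-9: Σm = 4(1.007276) + 5(1.00866) = 9.072404 amu; Δm = 0.062404 amu; E_B = 58.129 MeV; E_B/A = 6.459 MeV
cobalt-59 has the higher binding energy per nucleon, so it is the more tightly bound nucleus.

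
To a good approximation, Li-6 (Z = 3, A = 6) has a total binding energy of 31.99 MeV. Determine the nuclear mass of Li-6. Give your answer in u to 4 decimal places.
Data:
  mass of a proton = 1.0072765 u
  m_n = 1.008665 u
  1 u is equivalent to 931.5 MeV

Mass defect = 31.99 MeV / (931.5 MeV/u) = 0.034342 u
Constituent mass = 3(1.0072765) + 3(1.008665) = 6.0478245 u
Nuclear mass = 6.0478245 − 0.034342 = 6.0134825 u ≈ 6.0135 u (to 4 decimal places)

6.0135 u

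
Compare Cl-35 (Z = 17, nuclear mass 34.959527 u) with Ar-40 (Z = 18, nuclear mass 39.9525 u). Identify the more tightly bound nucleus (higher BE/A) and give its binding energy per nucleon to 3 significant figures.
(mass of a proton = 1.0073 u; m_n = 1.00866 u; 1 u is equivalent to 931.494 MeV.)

Cl-35: Σm = 17(1.0073) + 18(1.00866) = 35.27998 u; Δm = 0.320453 u; E_B = 298.50 MeV; E_B/A = 8.529 MeV
Ar-40: Σm = 18(1.0073) + 22(1.00866) = 40.32192 u; Δm = 0.36942 u; E_B = 344.11 MeV; E_B/A = 8.603 MeV
Ar-40 has the higher binding energy per nucleon, so it is the more tightly bound nucleus.

Ar-40; 8.60 MeV/nucleon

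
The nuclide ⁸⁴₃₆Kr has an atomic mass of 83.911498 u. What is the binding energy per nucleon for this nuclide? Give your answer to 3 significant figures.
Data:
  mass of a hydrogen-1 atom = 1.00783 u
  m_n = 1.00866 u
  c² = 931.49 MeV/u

8.72 MeV/nucleon

Mass of separated nucleons = 36(1.00783) + 48(1.00866) = 36.28188 + 48.41568 = 84.69756 u
Mass defect Δm = 84.69756 − 83.911498 = 0.786062 u
Binding energy = Δm·c² = 0.786062 × 931.49 MeV/u = 732.209 MeV
Dividing by A = 84 gives 8.717 MeV per nucleon.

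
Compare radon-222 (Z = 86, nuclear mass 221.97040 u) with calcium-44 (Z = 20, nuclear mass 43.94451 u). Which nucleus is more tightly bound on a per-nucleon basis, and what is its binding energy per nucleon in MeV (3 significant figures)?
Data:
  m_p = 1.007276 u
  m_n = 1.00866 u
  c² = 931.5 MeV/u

radon-222: Σm = 86(1.007276) + 136(1.00866) = 223.803496 u; Δm = 1.833096 u; E_B = 1707.53 MeV; E_B/A = 7.692 MeV
calcium-44: Σm = 20(1.007276) + 24(1.00866) = 44.353360 u; Δm = 0.408850 u; E_B = 380.844 MeV; E_B/A = 8.656 MeV
calcium-44 has the higher binding energy per nucleon, so it is the more tightly bound nucleus.

calcium-44; 8.66 MeV/nucleon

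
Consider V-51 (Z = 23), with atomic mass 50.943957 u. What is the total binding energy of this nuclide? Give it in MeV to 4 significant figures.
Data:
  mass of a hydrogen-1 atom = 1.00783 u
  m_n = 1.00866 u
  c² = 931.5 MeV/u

Mass of separated nucleons = 23(1.00783) + 28(1.00866) = 23.18009 + 28.24248 = 51.42257 u
Δm = 51.42257 − 50.943957 = 0.478613 u
Converting to energy: 0.478613 u × 931.5 MeV/u = 445.828 MeV

445.8 MeV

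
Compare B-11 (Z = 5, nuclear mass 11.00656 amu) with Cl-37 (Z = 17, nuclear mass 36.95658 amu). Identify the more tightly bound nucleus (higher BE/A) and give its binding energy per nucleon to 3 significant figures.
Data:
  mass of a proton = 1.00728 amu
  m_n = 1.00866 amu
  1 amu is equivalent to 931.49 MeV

Cl-37; 8.57 MeV/nucleon

B-11: Σm = 5(1.00728) + 6(1.00866) = 11.08836 amu; Δm = 0.08180 amu; E_B = 76.196 MeV; E_B/A = 6.927 MeV
Cl-37: Σm = 17(1.00728) + 20(1.00866) = 37.29696 amu; Δm = 0.34038 amu; E_B = 317.06 MeV; E_B/A = 8.569 MeV
Cl-37 has the higher binding energy per nucleon, so it is the more tightly bound nucleus.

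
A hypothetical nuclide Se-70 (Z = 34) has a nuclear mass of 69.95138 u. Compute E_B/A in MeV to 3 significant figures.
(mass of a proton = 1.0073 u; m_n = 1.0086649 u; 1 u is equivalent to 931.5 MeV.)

8.10 MeV/nucleon

With 34 protons and 36 neutrons (A = 70):
Total constituent mass: 34 × 1.0073 + 36 × 1.0086649 = 70.5601364 u
Δm = 70.5601364 − 69.95138 = 0.6087564 u
E_B = 0.6087564 × 931.5 = 567.057 MeV
Dividing by A = 70 gives 8.101 MeV per nucleon.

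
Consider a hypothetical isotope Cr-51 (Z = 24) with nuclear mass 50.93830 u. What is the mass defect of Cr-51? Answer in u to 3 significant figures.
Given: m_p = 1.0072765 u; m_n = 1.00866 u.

0.470 u

The nucleus contains 24 protons and 51 − 24 = 27 neutrons.
Total constituent mass: 24 × 1.0072765 + 27 × 1.00866 = 51.4084560 u
Mass defect Δm = 51.4084560 − 50.93830 = 0.4701560 u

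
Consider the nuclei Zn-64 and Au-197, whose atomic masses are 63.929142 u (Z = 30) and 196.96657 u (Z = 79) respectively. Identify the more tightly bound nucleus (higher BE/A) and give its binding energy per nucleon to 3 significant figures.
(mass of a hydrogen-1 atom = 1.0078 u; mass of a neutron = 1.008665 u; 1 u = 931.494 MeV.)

Zn-64: Σm = 30(1.0078) + 34(1.008665) = 64.528610 u; Δm = 0.599468 u; E_B = 558.40 MeV; E_B/A = 8.725 MeV
Au-197: Σm = 79(1.0078) + 118(1.008665) = 198.638670 u; Δm = 1.672100 u; E_B = 1557.55 MeV; E_B/A = 7.906 MeV
Zn-64 has the higher binding energy per nucleon, so it is the more tightly bound nucleus.

Zn-64; 8.73 MeV/nucleon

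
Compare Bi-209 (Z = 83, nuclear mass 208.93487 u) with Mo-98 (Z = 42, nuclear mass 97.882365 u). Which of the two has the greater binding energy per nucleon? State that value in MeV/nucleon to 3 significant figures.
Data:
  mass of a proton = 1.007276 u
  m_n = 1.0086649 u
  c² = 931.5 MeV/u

Bi-209: Σm = 83(1.007276) + 126(1.0086649) = 210.6956854 u; Δm = 1.7608154 u; E_B = 1640.2 MeV; E_B/A = 7.848 MeV
Mo-98: Σm = 42(1.007276) + 56(1.0086649) = 98.7908264 u; Δm = 0.9084614 u; E_B = 846.23 MeV; E_B/A = 8.635 MeV
Mo-98 has the higher binding energy per nucleon, so it is the more tightly bound nucleus.

Mo-98; 8.64 MeV/nucleon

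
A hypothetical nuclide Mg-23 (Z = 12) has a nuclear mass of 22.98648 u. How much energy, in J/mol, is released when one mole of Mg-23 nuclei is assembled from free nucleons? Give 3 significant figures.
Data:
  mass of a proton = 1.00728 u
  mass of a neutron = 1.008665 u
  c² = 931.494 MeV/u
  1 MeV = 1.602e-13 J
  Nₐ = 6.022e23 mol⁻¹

1.76e+13 J/mol

With 12 protons and 11 neutrons (A = 23):
Total constituent mass: 12 × 1.00728 + 11 × 1.008665 = 23.182675 u
The mass defect is 23.182675 − 22.98648 = 0.196195 u.
E_B = 0.196195 × 931.494 = 182.754 MeV
Per nucleus in joules: 182.754 MeV × 1.602e-13 J/MeV = 2.9277e-11 J
Per mole: 2.9277e-11 J × 6.022e23 mol⁻¹ = 1.7631e+13 J/mol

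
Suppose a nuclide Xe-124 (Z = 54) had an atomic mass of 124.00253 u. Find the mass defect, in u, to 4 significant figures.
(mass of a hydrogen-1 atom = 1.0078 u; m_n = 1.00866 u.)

Total constituent mass: 54 × 1.0078 + 70 × 1.00866 = 125.02740 u
Δm = 125.02740 − 124.00253 = 1.02487 u

1.025 u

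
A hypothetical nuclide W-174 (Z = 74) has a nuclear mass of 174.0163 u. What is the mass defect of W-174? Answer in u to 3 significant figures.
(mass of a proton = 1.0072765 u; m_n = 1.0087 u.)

1.39 u

Mass of separated nucleons = 74(1.0072765) + 100(1.0087) = 74.5384610 + 100.8700 = 175.4084610 u
Δm = 175.4084610 − 174.0163 = 1.3921610 u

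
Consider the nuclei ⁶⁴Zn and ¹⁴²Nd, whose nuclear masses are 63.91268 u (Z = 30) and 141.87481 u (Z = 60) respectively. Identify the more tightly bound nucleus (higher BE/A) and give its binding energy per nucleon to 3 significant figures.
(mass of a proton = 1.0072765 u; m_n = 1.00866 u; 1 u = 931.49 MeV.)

⁶⁴Zn; 8.73 MeV/nucleon

⁶⁴Zn: Σm = 30(1.0072765) + 34(1.00866) = 64.5127350 u; Δm = 0.6000550 u; E_B = 558.95 MeV; E_B/A = 8.734 MeV
¹⁴²Nd: Σm = 60(1.0072765) + 82(1.00866) = 143.1467100 u; Δm = 1.2719000 u; E_B = 1184.76 MeV; E_B/A = 8.343 MeV
⁶⁴Zn has the higher binding energy per nucleon, so it is the more tightly bound nucleus.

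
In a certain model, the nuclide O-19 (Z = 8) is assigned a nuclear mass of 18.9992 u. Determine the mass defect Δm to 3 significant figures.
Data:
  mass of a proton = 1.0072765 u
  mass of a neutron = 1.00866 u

0.154 u

Total constituent mass: 8 × 1.0072765 + 11 × 1.00866 = 19.1534720 u
Mass defect Δm = 19.1534720 − 18.9992 = 0.1542720 u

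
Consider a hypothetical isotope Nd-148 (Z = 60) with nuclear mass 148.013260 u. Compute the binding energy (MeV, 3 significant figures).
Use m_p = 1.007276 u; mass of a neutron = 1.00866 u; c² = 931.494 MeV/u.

Z = 60, so N = A − Z = 148 − 60 = 88.
Total constituent mass: 60 × 1.007276 + 88 × 1.00866 = 149.198640 u
Mass defect Δm = 149.198640 − 148.013260 = 1.185380 u
Binding energy = Δm·c² = 1.185380 × 931.494 MeV/u = 1104.17 MeV

1100 MeV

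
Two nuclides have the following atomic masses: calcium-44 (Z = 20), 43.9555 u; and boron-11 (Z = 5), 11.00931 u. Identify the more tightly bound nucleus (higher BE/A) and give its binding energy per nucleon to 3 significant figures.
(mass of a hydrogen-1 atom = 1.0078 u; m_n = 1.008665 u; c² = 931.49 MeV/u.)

calcium-44: Σm = 20(1.0078) + 24(1.008665) = 44.363960 u; Δm = 0.408460 u; E_B = 380.48 MeV; E_B/A = 8.647 MeV
boron-11: Σm = 5(1.0078) + 6(1.008665) = 11.090990 u; Δm = 0.081680 u; E_B = 76.084 MeV; E_B/A = 6.917 MeV
calcium-44 has the higher binding energy per nucleon, so it is the more tightly bound nucleus.

calcium-44; 8.65 MeV/nucleon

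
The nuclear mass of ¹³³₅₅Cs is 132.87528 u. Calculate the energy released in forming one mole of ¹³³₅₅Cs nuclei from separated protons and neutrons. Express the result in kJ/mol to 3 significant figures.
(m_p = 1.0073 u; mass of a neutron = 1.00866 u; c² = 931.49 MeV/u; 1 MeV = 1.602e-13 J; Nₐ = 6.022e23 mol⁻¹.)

1.08e+11 kJ/mol

Σm = 55·m_p + 78·m_n = 55.4015 + 78.67548 = 134.07698 u
Δm = 134.07698 − 132.87528 = 1.20170 u
Converting to energy: 1.20170 u × 931.49 MeV/u = 1119.37 MeV
Per nucleus in joules: 1119.37 MeV × 1.602e-13 J/MeV = 1.7932e-10 J
Per mole: 1.7932e-10 J × 6.022e23 mol⁻¹ = 1.0799e+14 J/mol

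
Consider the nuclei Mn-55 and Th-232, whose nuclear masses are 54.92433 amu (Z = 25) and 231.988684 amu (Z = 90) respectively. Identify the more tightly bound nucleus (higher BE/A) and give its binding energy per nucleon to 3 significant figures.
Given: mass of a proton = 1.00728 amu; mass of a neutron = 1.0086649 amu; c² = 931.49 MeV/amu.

Mn-55: Σm = 25(1.00728) + 30(1.0086649) = 55.4419470 amu; Δm = 0.5176170 amu; E_B = 482.155 MeV; E_B/A = 8.766 MeV
Th-232: Σm = 90(1.00728) + 142(1.0086649) = 233.8856158 amu; Δm = 1.8969318 amu; E_B = 1767.0 MeV; E_B/A = 7.616 MeV
Mn-55 has the higher binding energy per nucleon, so it is the more tightly bound nucleus.

Mn-55; 8.77 MeV/nucleon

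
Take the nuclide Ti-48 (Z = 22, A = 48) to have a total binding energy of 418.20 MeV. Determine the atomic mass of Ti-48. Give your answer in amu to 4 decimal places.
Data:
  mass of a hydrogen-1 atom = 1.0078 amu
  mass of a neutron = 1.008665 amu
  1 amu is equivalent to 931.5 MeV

47.9479 amu

Mass defect = 418.20 MeV / (931.5 MeV/amu) = 0.448953 amu
Constituent mass = 22(1.0078) + 26(1.008665) = 48.396890 amu
Atomic mass = 48.396890 − 0.448953 = 47.947937 amu ≈ 47.9479 amu (to 4 decimal places)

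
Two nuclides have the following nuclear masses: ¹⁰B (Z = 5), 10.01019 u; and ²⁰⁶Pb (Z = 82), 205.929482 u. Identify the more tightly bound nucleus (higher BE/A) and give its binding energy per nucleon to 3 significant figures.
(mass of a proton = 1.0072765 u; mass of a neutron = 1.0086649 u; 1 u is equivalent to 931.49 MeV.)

²⁰⁶Pb; 7.88 MeV/nucleon

¹⁰B: Σm = 5(1.0072765) + 5(1.0086649) = 10.0797070 u; Δm = 0.0695170 u; E_B = 64.754 MeV; E_B/A = 6.475 MeV
²⁰⁶Pb: Σm = 82(1.0072765) + 124(1.0086649) = 207.6711206 u; Δm = 1.7416386 u; E_B = 1622.3 MeV; E_B/A = 7.875 MeV
²⁰⁶Pb has the higher binding energy per nucleon, so it is the more tightly bound nucleus.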